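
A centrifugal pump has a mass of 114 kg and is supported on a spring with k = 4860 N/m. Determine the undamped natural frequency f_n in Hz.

ω_n = √(k/m) = √(4860/114) = √42.63 = 6.529 rad/s.
f_n = ω_n/(2π) = 6.529/6.283 = 1.039 Hz.

1.04 Hz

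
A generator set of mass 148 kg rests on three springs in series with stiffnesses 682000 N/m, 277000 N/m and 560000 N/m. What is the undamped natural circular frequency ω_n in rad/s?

31.4 rad/s

Series springs: 1/k_eq = 1/682000 + 1/277000 + 1/560000 = 6.862×10^-6, so k_eq = 145700 N/m.
ω_n = √(k_eq/m) = √(145700/148) = √984.6 = 31.38 rad/s.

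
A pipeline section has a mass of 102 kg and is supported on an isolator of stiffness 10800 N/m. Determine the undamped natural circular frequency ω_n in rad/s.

10.3 rad/s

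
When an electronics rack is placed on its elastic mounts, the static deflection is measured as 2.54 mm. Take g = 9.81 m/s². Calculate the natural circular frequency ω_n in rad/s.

62.1 rad/s

ω_n = √(g/δ_st) = √(9.81/0.00254) = √3862 = 62.15 rad/s.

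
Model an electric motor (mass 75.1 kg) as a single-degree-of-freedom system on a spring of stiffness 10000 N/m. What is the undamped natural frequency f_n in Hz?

1.84 Hz

ω_n = √(k/m) = √(10000/75.1) = √133.2 = 11.54 rad/s.
f_n = ω_n/(2π) = 11.54/6.283 = 1.837 Hz.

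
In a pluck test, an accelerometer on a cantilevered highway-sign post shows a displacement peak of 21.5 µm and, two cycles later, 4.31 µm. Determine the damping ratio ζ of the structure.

Logarithmic decrement δ = (1/n)·ln(x₀/x_n) = (1/2)·ln(21.5/4.31) = (1/2)·ln(4.988) = 0.8036.
ζ = δ/√(4π² + δ²) = 0.8036/√(39.48 + 0.646) = 0.8036/6.334 = 0.1269.

0.127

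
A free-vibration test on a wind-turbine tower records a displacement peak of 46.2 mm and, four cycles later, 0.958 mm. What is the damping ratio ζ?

0.152

Logarithmic decrement δ = (1/n)·ln(x₀/x_n) = (1/4)·ln(46.2/0.958) = (1/4)·ln(48.23) = 0.9690.
ζ = δ/√(4π² + δ²) = 0.9690/√(39.48 + 0.939) = 0.9690/6.357 = 0.1524.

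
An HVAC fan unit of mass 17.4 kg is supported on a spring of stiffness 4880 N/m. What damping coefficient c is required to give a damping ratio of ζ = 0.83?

484 N·s/m

c_c = 2√(k·m) = 2√(4880 × 17.4) = 582.8 N·s/m.
c = ζ·c_c = 0.83 × 582.8 = 483.7 N·s/m.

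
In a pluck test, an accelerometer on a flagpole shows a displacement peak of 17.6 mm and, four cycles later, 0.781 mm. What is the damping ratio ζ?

0.123

Logarithmic decrement δ = (1/n)·ln(x₀/x_n) = (1/4)·ln(17.6/0.781) = (1/4)·ln(22.54) = 0.7788.
ζ = δ/√(4π² + δ²) = 0.7788/√(39.48 + 0.606) = 0.7788/6.331 = 0.1230.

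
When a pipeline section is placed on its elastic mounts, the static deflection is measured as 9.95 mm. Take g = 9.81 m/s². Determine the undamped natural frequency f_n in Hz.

ω_n = √(g/δ_st) = √(9.81/0.00995) = √985.9 = 31.40 rad/s.
f_n = ω_n/(2π) = 31.40/6.283 = 4.997 Hz.

5.00 Hz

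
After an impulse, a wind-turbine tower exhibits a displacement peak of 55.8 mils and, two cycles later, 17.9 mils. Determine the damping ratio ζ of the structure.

0.0901

Logarithmic decrement δ = (1/n)·ln(x₀/x_n) = (1/2)·ln(55.8/17.9) = (1/2)·ln(3.117) = 0.5685.
ζ = δ/√(4π² + δ²) = 0.5685/√(39.48 + 0.323) = 0.5685/6.309 = 0.09011.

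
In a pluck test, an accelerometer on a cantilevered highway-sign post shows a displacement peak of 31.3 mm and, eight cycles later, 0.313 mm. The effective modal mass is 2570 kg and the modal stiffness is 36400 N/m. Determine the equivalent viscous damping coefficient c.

1760 N·s/m

Logarithmic decrement δ = (1/n)·ln(x₀/x_n) = (1/8)·ln(31.3/0.313) = (1/8)·ln(100.0) = 0.5756.
ζ = δ/√(4π² + δ²) = 0.5756/√(39.48 + 0.331) = 0.5756/6.309 = 0.09123.
c = ζ · 2√(km) = 0.09123 × 2√(36400 × 2570) = 0.09123 × 19340 = 1765 N·s/m.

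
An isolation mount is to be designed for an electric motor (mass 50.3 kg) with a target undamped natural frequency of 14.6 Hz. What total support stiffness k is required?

423000 N/m

ω_n = 2πf_n = 2π × 14.6 = 91.73 rad/s.
k = m·ω_n² = 50.3 × 91.73² = 50.3 × 8415 = 423300 N/m.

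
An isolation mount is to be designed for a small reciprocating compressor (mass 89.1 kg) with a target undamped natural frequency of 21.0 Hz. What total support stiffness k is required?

ω_n = 2πf_n = 2π × 21.0 = 131.9 rad/s.
k = m·ω_n² = 89.1 × 131.9² = 89.1 × 17410 = 1551000 N/m.

1550000 N/m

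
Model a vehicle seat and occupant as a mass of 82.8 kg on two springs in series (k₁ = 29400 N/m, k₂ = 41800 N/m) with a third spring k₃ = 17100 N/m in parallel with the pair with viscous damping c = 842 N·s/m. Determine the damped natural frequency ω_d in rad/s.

19.7 rad/s

Series pair: k_s = k₁k₂/(k₁+k₂) = (29400)(41800)/(29400 + 41800) = 17260 N/m. In parallel with k₃: k_eq = 17260 + 17100 = 34360 N/m.
ω_n = √(k_eq/m) = √(34360/82.8) = 20.37 rad/s.
Critical damping c_c = 2√(k_eq·m) = 2√(34360 × 82.8) = 3373 N·s/m, so ζ = c/c_c = 842/3373 = 0.2496.
ω_d = ω_n√(1 − ζ²) = 20.37 × √(1 − 0.0623) = 19.73 rad/s.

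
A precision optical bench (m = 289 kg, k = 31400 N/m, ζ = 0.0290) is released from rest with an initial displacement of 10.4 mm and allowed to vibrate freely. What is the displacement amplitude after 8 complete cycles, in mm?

Logarithmic decrement δ = 2πζ/√(1 − ζ²) = 2π × 0.02900/√(1 − 0.000841) = 0.1823.
After n cycles, x_n/x₀ = e^(−nδ), so x_8 = 10.4 × e^(−8 × 0.1823) = 10.4 × 0.2326 = 2.419 mm.

2.42 mm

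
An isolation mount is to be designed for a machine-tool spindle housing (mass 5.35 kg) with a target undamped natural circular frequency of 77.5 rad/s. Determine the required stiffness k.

32100 N/m

k = m·ω_n² = 5.35 × 77.50² = 5.35 × 6006 = 32130 N/m.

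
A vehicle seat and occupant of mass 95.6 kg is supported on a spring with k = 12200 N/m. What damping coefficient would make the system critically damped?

c_c = 2√(k·m) = 2√(12200 × 95.6) = 2 × 1080 = 2160 N·s/m.

2160 N·s/m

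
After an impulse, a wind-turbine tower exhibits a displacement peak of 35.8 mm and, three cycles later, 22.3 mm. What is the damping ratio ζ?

0.0251

Logarithmic decrement δ = (1/n)·ln(x₀/x_n) = (1/3)·ln(35.8/22.3) = (1/3)·ln(1.605) = 0.1578.
ζ = δ/√(4π² + δ²) = 0.1578/√(39.48 + 0.0249) = 0.1578/6.285 = 0.02510.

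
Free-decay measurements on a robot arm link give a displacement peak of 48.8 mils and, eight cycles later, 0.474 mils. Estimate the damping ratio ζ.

0.0918

Logarithmic decrement δ = (1/n)·ln(x₀/x_n) = (1/8)·ln(48.8/0.474) = (1/8)·ln(103.0) = 0.5793.
ζ = δ/√(4π² + δ²) = 0.5793/√(39.48 + 0.336) = 0.5793/6.310 = 0.09181.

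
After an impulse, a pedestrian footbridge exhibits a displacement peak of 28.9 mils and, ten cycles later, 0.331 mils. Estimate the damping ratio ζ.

0.0710

Logarithmic decrement δ = (1/n)·ln(x₀/x_n) = (1/10)·ln(28.9/0.331) = (1/10)·ln(87.31) = 0.4469.
ζ = δ/√(4π² + δ²) = 0.4469/√(39.48 + 0.200) = 0.4469/6.299 = 0.07095.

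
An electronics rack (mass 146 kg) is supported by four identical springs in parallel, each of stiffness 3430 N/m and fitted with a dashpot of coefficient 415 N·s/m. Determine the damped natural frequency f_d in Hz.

1.53 Hz

Parallel springs add: k_eq = 4 × 3430 = 13720 N/m.
ω_n = √(k_eq/m) = √(13720/146) = 9.694 rad/s.
Critical damping c_c = 2√(k_eq·m) = 2√(13720 × 146) = 2831 N·s/m, so ζ = c/c_c = 415/2831 = 0.1466.
ω_d = ω_n√(1 − ζ²) = 9.694 × √(1 − 0.0215) = 9.589 rad/s.
f_d = ω_d/(2π) = 1.526 Hz.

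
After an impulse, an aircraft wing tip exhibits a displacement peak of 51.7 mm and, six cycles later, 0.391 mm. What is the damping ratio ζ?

0.128

Logarithmic decrement δ = (1/n)·ln(x₀/x_n) = (1/6)·ln(51.7/0.391) = (1/6)·ln(132.2) = 0.8141.
ζ = δ/√(4π² + δ²) = 0.8141/√(39.48 + 0.663) = 0.8141/6.336 = 0.1285.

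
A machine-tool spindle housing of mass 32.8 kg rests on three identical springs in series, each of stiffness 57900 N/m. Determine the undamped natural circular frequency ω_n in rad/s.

24.3 rad/s

Series springs: 1/k_eq = 3/57900, so k_eq = 57900/3 = 19300 N/m.
ω_n = √(k_eq/m) = √(19300/32.8) = √588.4 = 24.26 rad/s.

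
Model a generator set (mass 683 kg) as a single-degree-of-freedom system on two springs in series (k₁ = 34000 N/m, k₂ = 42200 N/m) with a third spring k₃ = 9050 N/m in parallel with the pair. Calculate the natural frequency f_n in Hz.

Series pair: k_s = k₁k₂/(k₁+k₂) = (34000)(42200)/(34000 + 42200) = 18830 N/m. In parallel with k₃: k_eq = 18830 + 9050 = 27880 N/m.
ω_n = √(k_eq/m) = √(27880/683) = √40.82 = 6.389 rad/s.
f_n = ω_n/(2π) = 6.389/6.283 = 1.017 Hz.

1.02 Hz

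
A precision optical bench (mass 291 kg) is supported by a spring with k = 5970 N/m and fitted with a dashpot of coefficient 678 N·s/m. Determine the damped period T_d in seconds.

1.44 s

ω_n = √(k/m) = √(5970/291) = 4.529 rad/s.
Critical damping c_c = 2√(k·m) = 2√(5970 × 291) = 2636 N·s/m, so ζ = c/c_c = 678/2636 = 0.2572.
ω_d = ω_n√(1 − ζ²) = 4.529 × √(1 − 0.0662) = 4.377 rad/s.
T_d = 2π/ω_d = 1.435 s.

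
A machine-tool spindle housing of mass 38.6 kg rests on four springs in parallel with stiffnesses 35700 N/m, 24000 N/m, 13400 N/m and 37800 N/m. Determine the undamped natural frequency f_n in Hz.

Parallel springs add: k_eq = 35700 + 24000 + 13400 + 37800 = 110900 N/m.
ω_n = √(k_eq/m) = √(110900/38.6) = √2873 = 53.60 rad/s.
f_n = ω_n/(2π) = 53.60/6.283 = 8.531 Hz.

8.53 Hz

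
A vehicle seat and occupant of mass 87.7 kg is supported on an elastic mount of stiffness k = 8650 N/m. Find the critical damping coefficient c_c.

c_c = 2√(k·m) = 2√(8650 × 87.7) = 2 × 871.0 = 1742 N·s/m.

1740 N·s/m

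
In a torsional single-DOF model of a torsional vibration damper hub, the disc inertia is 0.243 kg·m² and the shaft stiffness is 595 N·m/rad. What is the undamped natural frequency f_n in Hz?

7.88 Hz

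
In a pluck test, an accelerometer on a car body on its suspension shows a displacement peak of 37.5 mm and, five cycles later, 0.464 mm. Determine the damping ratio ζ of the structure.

Logarithmic decrement δ = (1/n)·ln(x₀/x_n) = (1/5)·ln(37.5/0.464) = (1/5)·ln(80.82) = 0.8784.
ζ = δ/√(4π² + δ²) = 0.8784/√(39.48 + 0.772) = 0.8784/6.344 = 0.1385.

0.138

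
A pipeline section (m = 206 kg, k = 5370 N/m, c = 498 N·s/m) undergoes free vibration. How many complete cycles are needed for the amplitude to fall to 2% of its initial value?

ζ = c/(2√(km)) = 498/(2√(5370 × 206)) = 498/2104 = 0.2367.
Logarithmic decrement δ = 2πζ/√(1 − ζ²) = 2π × 0.2367/√(1 − 0.0560) = 1.531.
x_n/x₀ = e^(−nδ) ≤ 0.02; take ln: n ≥ ln(1/0.02)/δ = 3.912/1.531 = 2.555.
So 3 complete cycles are required.

3 cycles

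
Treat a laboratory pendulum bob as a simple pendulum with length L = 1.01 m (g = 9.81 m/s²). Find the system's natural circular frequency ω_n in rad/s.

For a simple pendulum ω_n = √(g/L) = √(9.81/1.01) = √9.713 = 3.117 rad/s.

3.12 rad/s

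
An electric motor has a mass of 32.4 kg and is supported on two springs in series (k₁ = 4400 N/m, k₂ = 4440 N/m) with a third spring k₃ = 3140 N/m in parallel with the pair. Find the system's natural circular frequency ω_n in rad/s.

12.8 rad/s

Series pair: k_s = k₁k₂/(k₁+k₂) = (4400)(4440)/(4400 + 4440) = 2210 N/m. In parallel with k₃: k_eq = 2210 + 3140 = 5350 N/m.
ω_n = √(k_eq/m) = √(5350/32.4) = √165.1 = 12.85 rad/s.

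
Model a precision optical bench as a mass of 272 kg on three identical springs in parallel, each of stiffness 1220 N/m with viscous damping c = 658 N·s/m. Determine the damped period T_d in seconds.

1.81 s

Parallel springs add: k_eq = 3 × 1220 = 3660 N/m.
ω_n = √(k_eq/m) = √(3660/272) = 3.668 rad/s.
Critical damping c_c = 2√(k_eq·m) = 2√(3660 × 272) = 1996 N·s/m, so ζ = c/c_c = 658/1996 = 0.3297.
ω_d = ω_n√(1 − ζ²) = 3.668 × √(1 − 0.109) = 3.463 rad/s.
T_d = 2π/ω_d = 1.814 s.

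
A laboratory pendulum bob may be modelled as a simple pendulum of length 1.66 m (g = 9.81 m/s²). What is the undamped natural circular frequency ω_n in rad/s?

For a simple pendulum ω_n = √(g/L) = √(9.81/1.66) = √5.910 = 2.431 rad/s.

2.43 rad/s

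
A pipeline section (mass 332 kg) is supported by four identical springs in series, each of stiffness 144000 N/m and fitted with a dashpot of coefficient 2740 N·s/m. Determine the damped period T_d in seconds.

0.657 s

Series springs: 1/k_eq = 4/144000, so k_eq = 144000/4 = 36000 N/m.
ω_n = √(k_eq/m) = √(36000/332) = 10.41 rad/s.
Critical damping c_c = 2√(k_eq·m) = 2√(36000 × 332) = 6914 N·s/m, so ζ = c/c_c = 2740/6914 = 0.3963.
ω_d = ω_n√(1 − ζ²) = 10.41 × √(1 − 0.157) = 9.561 rad/s.
T_d = 2π/ω_d = 0.6572 s.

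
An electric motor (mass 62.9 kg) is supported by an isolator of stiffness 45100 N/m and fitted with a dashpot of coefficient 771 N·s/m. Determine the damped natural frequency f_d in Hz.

ω_n = √(k/m) = √(45100/62.9) = 26.78 rad/s.
Critical damping c_c = 2√(k·m) = 2√(45100 × 62.9) = 3369 N·s/m, so ζ = c/c_c = 771/3369 = 0.2289.
ω_d = ω_n√(1 − ζ²) = 26.78 × √(1 − 0.0524) = 26.07 rad/s.
f_d = ω_d/(2π) = 4.149 Hz.

4.15 Hz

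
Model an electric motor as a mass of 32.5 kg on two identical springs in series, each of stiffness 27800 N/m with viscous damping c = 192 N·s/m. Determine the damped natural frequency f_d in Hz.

Series springs: 1/k_eq = 2/27800, so k_eq = 27800/2 = 13900 N/m.
ω_n = √(k_eq/m) = √(13900/32.5) = 20.68 rad/s.
Critical damping c_c = 2√(k_eq·m) = 2√(13900 × 32.5) = 1344 N·s/m, so ζ = c/c_c = 192/1344 = 0.1428.
ω_d = ω_n√(1 − ζ²) = 20.68 × √(1 − 0.0204) = 20.47 rad/s.
f_d = ω_d/(2π) = 3.258 Hz.

3.26 Hz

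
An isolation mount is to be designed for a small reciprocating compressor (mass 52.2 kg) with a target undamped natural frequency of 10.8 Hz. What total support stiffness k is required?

240000 N/m

ω_n = 2πf_n = 2π × 10.8 = 67.86 rad/s.
k = m·ω_n² = 52.2 × 67.86² = 52.2 × 4605 = 240400 N/m.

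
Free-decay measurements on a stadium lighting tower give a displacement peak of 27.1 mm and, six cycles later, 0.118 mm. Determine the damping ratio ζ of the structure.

Logarithmic decrement δ = (1/n)·ln(x₀/x_n) = (1/6)·ln(27.1/0.118) = (1/6)·ln(229.7) = 0.9061.
ζ = δ/√(4π² + δ²) = 0.9061/√(39.48 + 0.821) = 0.9061/6.348 = 0.1427.

0.143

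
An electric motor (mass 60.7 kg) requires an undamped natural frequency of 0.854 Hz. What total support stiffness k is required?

ω_n = 2πf_n = 2π × 0.854 = 5.366 rad/s.
k = m·ω_n² = 60.7 × 5.366² = 60.7 × 28.79 = 1748 N/m.

1750 N/m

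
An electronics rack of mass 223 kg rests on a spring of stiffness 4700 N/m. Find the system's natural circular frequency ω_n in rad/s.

4.59 rad/s

ω_n = √(k/m) = √(4700/223) = √21.08 = 4.591 rad/s.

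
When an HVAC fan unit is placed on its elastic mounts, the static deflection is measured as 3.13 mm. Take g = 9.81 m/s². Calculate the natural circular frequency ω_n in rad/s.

56.0 rad/s

ω_n = √(g/δ_st) = √(9.81/0.00313) = √3134 = 55.98 rad/s.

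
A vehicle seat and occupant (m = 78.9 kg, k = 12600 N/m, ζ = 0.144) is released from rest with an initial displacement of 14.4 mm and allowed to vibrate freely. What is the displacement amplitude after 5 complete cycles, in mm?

0.149 mm

Logarithmic decrement δ = 2πζ/√(1 − ζ²) = 2π × 0.1440/√(1 − 0.0207) = 0.9143.
After n cycles, x_n/x₀ = e^(−nδ), so x_5 = 14.4 × e^(−5 × 0.9143) = 14.4 × 0.01034 = 0.1489 mm.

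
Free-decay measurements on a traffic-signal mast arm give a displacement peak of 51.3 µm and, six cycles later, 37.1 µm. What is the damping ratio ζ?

Logarithmic decrement δ = (1/n)·ln(x₀/x_n) = (1/6)·ln(51.3/37.1) = (1/6)·ln(1.383) = 0.05401.
ζ = δ/√(4π² + δ²) = 0.05401/√(39.48 + 0.00292) = 0.05401/6.283 = 0.008596.

0.00860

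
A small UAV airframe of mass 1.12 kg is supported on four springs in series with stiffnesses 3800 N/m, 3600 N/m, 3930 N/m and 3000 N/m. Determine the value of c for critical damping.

Series springs: 1/k_eq = 1/3800 + 1/3600 + 1/3930 + 1/3000 = 0.001129, so k_eq = 886.0 N/m.
c_c = 2√(k_eq·m) = 2√(886.0 × 1.12) = 2 × 31.50 = 63.00 N·s/m.

63.0 N·s/m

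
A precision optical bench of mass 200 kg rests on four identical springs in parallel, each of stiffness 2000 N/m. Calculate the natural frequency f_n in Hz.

Parallel springs add: k_eq = 4 × 2000 = 8000 N/m.
ω_n = √(k_eq/m) = √(8000/200) = √40.00 = 6.325 rad/s.
f_n = ω_n/(2π) = 6.325/6.283 = 1.007 Hz.

1.01 Hz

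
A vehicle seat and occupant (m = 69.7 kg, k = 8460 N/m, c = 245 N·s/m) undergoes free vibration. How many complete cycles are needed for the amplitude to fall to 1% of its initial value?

ζ = c/(2√(km)) = 245/(2√(8460 × 69.7)) = 245/1536 = 0.1595.
Logarithmic decrement δ = 2πζ/√(1 − ζ²) = 2π × 0.1595/√(1 − 0.0254) = 1.015.
x_n/x₀ = e^(−nδ) ≤ 0.01; take ln: n ≥ ln(1/0.01)/δ = 4.605/1.015 = 4.536.
So 5 complete cycles are required.

5 cycles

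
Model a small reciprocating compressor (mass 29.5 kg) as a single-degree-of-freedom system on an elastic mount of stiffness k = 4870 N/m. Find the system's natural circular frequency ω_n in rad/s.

12.8 rad/s

ω_n = √(k/m) = √(4870/29.5) = √165.1 = 12.85 rad/s.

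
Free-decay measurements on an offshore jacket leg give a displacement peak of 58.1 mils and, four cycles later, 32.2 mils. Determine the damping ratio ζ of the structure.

Logarithmic decrement δ = (1/n)·ln(x₀/x_n) = (1/4)·ln(58.1/32.2) = (1/4)·ln(1.804) = 0.1475.
ζ = δ/√(4π² + δ²) = 0.1475/√(39.48 + 0.0218) = 0.1475/6.285 = 0.02348.

0.0235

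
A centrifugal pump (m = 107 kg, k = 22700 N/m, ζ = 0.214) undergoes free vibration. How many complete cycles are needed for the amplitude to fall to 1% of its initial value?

4 cycles

Logarithmic decrement δ = 2πζ/√(1 − ζ²) = 2π × 0.2140/√(1 − 0.0458) = 1.376.
x_n/x₀ = e^(−nδ) ≤ 0.01; take ln: n ≥ ln(1/0.01)/δ = 4.605/1.376 = 3.346.
So 4 complete cycles are required.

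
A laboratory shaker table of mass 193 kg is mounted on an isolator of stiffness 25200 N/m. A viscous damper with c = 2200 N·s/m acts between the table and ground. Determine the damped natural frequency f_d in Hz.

1.58 Hz

ω_n = √(k/m) = √(25200/193) = 11.43 rad/s.
Critical damping c_c = 2√(k·m) = 2√(25200 × 193) = 4411 N·s/m, so ζ = c/c_c = 2200/4411 = 0.4988.
ω_d = ω_n√(1 − ζ²) = 11.43 × √(1 − 0.249) = 9.904 rad/s.
f_d = ω_d/(2π) = 1.576 Hz.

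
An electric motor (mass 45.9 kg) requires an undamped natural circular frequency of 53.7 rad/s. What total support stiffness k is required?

132000 N/m

k = m·ω_n² = 45.9 × 53.70² = 45.9 × 2884 = 132400 N/m.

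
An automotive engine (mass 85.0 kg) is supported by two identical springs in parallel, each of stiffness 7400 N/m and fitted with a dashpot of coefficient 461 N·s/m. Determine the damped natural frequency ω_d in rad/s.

Parallel springs add: k_eq = 2 × 7400 = 14800 N/m.
ω_n = √(k_eq/m) = √(14800/85.0) = 13.20 rad/s.
Critical damping c_c = 2√(k_eq·m) = 2√(14800 × 85.0) = 2243 N·s/m, so ζ = c/c_c = 461/2243 = 0.2055.
ω_d = ω_n√(1 − ζ²) = 13.20 × √(1 − 0.0422) = 12.91 rad/s.

12.9 rad/s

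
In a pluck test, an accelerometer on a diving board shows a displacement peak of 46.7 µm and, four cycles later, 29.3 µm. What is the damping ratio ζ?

Logarithmic decrement δ = (1/n)·ln(x₀/x_n) = (1/4)·ln(46.7/29.3) = (1/4)·ln(1.594) = 0.1165.
ζ = δ/√(4π² + δ²) = 0.1165/√(39.48 + 0.0136) = 0.1165/6.284 = 0.01854.

0.0185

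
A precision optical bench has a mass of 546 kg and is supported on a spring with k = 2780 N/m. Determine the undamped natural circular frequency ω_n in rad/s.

2.26 rad/s

ω_n = √(k/m) = √(2780/546) = √5.092 = 2.256 rad/s.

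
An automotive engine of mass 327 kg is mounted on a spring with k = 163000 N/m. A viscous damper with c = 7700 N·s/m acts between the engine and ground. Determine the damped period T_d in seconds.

0.331 s

ω_n = √(k/m) = √(163000/327) = 22.33 rad/s.
Critical damping c_c = 2√(k·m) = 2√(163000 × 327) = 14600 N·s/m, so ζ = c/c_c = 7700/14600 = 0.5273.
ω_d = ω_n√(1 − ζ²) = 22.33 × √(1 − 0.278) = 18.97 rad/s.
T_d = 2π/ω_d = 0.3312 s.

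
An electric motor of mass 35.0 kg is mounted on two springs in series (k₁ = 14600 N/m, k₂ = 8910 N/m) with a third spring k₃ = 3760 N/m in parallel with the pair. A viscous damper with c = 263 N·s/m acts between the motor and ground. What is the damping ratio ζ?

0.231

Series pair: k_s = k₁k₂/(k₁+k₂) = (14600)(8910)/(14600 + 8910) = 5533 N/m. In parallel with k₃: k_eq = 5533 + 3760 = 9293 N/m.
ω_n = √(k_eq/m) = √(9293/35.0) = 16.29 rad/s.
Critical damping c_c = 2√(k_eq·m) = 2√(9293 × 35.0) = 1141 N·s/m, so ζ = c/c_c = 263/1141 = 0.2306.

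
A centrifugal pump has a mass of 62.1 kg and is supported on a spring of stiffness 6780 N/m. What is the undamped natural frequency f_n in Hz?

1.66 Hz

ω_n = √(k/m) = √(6780/62.1) = √109.2 = 10.45 rad/s.
f_n = ω_n/(2π) = 10.45/6.283 = 1.663 Hz.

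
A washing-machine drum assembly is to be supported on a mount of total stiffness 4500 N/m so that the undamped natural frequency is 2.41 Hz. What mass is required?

ω_n = 2πf_n = 2π × 2.41 = 15.14 rad/s.
m = k/ω_n² = 4500/15.14² = 4500/229.3 = 19.63 kg.

19.6 kg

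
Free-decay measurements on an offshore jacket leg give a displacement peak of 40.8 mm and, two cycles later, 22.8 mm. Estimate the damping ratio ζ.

Logarithmic decrement δ = (1/n)·ln(x₀/x_n) = (1/2)·ln(40.8/22.8) = (1/2)·ln(1.789) = 0.2910.
ζ = δ/√(4π² + δ²) = 0.2910/√(39.48 + 0.0847) = 0.2910/6.290 = 0.04626.

0.0463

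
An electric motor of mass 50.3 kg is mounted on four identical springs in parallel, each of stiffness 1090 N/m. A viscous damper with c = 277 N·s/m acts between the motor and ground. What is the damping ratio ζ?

Parallel springs add: k_eq = 4 × 1090 = 4360 N/m.
ω_n = √(k_eq/m) = √(4360/50.3) = 9.310 rad/s.
Critical damping c_c = 2√(k_eq·m) = 2√(4360 × 50.3) = 936.6 N·s/m, so ζ = c/c_c = 277/936.6 = 0.2957.

0.296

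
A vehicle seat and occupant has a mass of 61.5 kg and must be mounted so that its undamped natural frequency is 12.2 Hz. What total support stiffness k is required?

ω_n = 2πf_n = 2π × 12.2 = 76.65 rad/s.
k = m·ω_n² = 61.5 × 76.65² = 61.5 × 5876 = 361400 N/m.

361000 N/m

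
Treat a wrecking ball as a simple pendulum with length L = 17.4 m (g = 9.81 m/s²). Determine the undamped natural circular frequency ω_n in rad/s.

0.751 rad/s

For a simple pendulum ω_n = √(g/L) = √(9.81/17.4) = √0.5638 = 0.7509 rad/s.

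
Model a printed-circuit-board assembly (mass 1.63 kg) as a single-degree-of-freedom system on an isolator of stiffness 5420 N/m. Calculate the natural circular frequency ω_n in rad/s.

57.7 rad/s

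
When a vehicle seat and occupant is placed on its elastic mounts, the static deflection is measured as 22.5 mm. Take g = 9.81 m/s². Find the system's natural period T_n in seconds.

ω_n = √(g/δ_st) = √(9.81/0.0225) = √436.0 = 20.88 rad/s.
T_n = 2π/ω_n = 6.283/20.88 = 0.3009 s.

0.301 s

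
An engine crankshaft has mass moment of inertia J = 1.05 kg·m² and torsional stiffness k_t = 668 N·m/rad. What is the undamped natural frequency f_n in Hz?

ω_n = √(k_t/J) = √(668/1.05) = √636.2 = 25.22 rad/s.
f_n = ω_n/(2π) = 25.22/6.283 = 4.014 Hz.

4.01 Hz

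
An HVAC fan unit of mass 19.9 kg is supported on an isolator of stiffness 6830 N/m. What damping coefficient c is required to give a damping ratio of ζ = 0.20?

147 N·s/m

c_c = 2√(k·m) = 2√(6830 × 19.9) = 737.3 N·s/m.
c = ζ·c_c = 0.20 × 737.3 = 147.5 N·s/m.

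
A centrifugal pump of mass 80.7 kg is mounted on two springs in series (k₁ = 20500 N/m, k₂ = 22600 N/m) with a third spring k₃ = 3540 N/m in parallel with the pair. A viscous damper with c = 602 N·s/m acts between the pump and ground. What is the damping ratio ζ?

0.280

Series pair: k_s = k₁k₂/(k₁+k₂) = (20500)(22600)/(20500 + 22600) = 10750 N/m. In parallel with k₃: k_eq = 10750 + 3540 = 14290 N/m.
ω_n = √(k_eq/m) = √(14290/80.7) = 13.31 rad/s.
Critical damping c_c = 2√(k_eq·m) = 2√(14290 × 80.7) = 2148 N·s/m, so ζ = c/c_c = 602/2148 = 0.2803.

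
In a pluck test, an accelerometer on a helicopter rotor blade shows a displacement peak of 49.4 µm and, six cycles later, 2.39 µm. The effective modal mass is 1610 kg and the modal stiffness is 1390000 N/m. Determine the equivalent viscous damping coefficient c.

7580 N·s/m

Logarithmic decrement δ = (1/n)·ln(x₀/x_n) = (1/6)·ln(49.4/2.39) = (1/6)·ln(20.67) = 0.5048.
ζ = δ/√(4π² + δ²) = 0.5048/√(39.48 + 0.255) = 0.5048/6.303 = 0.08008.
c = ζ · 2√(km) = 0.08008 × 2√(1390000 × 1610) = 0.08008 × 94610 = 7577 N·s/m.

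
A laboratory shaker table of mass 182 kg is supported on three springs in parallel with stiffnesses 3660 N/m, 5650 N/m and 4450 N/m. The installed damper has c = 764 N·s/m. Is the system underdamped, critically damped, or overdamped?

underdamped

Parallel springs add: k_eq = 3660 + 5650 + 4450 = 13760 N/m.
c_c = 2√(k_eq·m) = 3165 N·s/m; ζ = c/c_c = 764/3165 = 0.241.
Since ζ < 1 the system is underdamped.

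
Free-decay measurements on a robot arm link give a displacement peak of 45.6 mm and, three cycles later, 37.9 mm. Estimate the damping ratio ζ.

0.00981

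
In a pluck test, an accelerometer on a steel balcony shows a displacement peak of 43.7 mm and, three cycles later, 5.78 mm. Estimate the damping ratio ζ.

0.107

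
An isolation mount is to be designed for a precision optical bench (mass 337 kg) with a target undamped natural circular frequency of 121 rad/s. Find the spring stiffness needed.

4930000 N/m

k = m·ω_n² = 337 × 121.0² = 337 × 14640 = 4934000 N/m.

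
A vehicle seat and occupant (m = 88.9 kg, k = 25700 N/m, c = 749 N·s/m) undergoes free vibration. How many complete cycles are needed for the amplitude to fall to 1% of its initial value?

ζ = c/(2√(km)) = 749/(2√(25700 × 88.9)) = 749/3023 = 0.2478.
Logarithmic decrement δ = 2πζ/√(1 − ζ²) = 2π × 0.2478/√(1 − 0.0614) = 1.607.
x_n/x₀ = e^(−nδ) ≤ 0.01; take ln: n ≥ ln(1/0.01)/δ = 4.605/1.607 = 2.866.
So 3 complete cycles are required.

3 cycles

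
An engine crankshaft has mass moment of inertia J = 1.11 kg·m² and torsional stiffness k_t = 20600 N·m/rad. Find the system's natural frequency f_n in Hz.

21.7 Hz

ω_n = √(k_t/J) = √(20600/1.11) = √18560 = 136.2 rad/s.
f_n = ω_n/(2π) = 136.2/6.283 = 21.68 Hz.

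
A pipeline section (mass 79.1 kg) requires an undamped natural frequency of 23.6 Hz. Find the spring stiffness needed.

ω_n = 2πf_n = 2π × 23.6 = 148.3 rad/s.
k = m·ω_n² = 79.1 × 148.3² = 79.1 × 21990 = 1739000 N/m.

1740000 N/m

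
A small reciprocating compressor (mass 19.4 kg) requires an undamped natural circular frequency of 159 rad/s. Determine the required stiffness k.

490000 N/m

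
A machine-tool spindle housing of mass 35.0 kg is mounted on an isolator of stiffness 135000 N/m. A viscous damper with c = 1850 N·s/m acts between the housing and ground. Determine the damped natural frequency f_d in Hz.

8.94 Hz

ω_n = √(k/m) = √(135000/35.0) = 62.11 rad/s.
Critical damping c_c = 2√(k·m) = 2√(135000 × 35.0) = 4347 N·s/m, so ζ = c/c_c = 1850/4347 = 0.4255.
ω_d = ω_n√(1 − ζ²) = 62.11 × √(1 − 0.181) = 56.20 rad/s.
f_d = ω_d/(2π) = 8.945 Hz.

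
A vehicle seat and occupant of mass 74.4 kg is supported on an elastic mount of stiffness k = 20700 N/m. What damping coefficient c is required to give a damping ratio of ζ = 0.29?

c_c = 2√(k·m) = 2√(20700 × 74.4) = 2482 N·s/m.
c = ζ·c_c = 0.29 × 2482 = 719.8 N·s/m.

720 N·s/m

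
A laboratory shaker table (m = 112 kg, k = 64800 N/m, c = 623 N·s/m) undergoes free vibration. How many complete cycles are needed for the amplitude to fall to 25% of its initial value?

2 cycles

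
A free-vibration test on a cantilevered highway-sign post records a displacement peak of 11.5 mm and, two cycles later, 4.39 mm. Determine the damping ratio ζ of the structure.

0.0764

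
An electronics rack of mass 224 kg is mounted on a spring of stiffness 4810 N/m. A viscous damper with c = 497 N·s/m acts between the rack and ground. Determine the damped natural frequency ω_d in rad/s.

4.50 rad/s

ω_n = √(k/m) = √(4810/224) = 4.634 rad/s.
Critical damping c_c = 2√(k·m) = 2√(4810 × 224) = 2076 N·s/m, so ζ = c/c_c = 497/2076 = 0.2394.
ω_d = ω_n√(1 − ζ²) = 4.634 × √(1 − 0.0573) = 4.499 rad/s.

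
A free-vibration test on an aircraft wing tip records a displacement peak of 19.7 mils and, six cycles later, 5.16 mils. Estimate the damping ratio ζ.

Logarithmic decrement δ = (1/n)·ln(x₀/x_n) = (1/6)·ln(19.7/5.16) = (1/6)·ln(3.818) = 0.2233.
ζ = δ/√(4π² + δ²) = 0.2233/√(39.48 + 0.0499) = 0.2233/6.287 = 0.03551.

0.0355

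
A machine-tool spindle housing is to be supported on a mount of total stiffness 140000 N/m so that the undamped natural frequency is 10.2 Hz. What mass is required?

ω_n = 2πf_n = 2π × 10.2 = 64.09 rad/s.
m = k/ω_n² = 140000/64.09² = 140000/4107 = 34.09 kg.

34.1 kg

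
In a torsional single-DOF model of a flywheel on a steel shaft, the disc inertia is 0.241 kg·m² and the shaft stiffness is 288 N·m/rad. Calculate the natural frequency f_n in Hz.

ω_n = √(k_t/J) = √(288/0.241) = √1195 = 34.57 rad/s.
f_n = ω_n/(2π) = 34.57/6.283 = 5.502 Hz.

5.50 Hz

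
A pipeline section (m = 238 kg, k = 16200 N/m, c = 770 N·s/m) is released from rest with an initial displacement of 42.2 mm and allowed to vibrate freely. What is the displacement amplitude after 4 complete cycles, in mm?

0.277 mm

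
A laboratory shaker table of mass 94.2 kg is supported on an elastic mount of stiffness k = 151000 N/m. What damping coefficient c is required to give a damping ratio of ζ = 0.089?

671 N·s/m

c_c = 2√(k·m) = 2√(151000 × 94.2) = 7543 N·s/m.
c = ζ·c_c = 0.089 × 7543 = 671.3 N·s/m.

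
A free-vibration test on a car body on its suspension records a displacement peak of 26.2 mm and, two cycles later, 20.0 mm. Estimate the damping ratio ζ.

0.0215

Logarithmic decrement δ = (1/n)·ln(x₀/x_n) = (1/2)·ln(26.2/20.0) = (1/2)·ln(1.310) = 0.1350.
ζ = δ/√(4π² + δ²) = 0.1350/√(39.48 + 0.0182) = 0.1350/6.285 = 0.02148.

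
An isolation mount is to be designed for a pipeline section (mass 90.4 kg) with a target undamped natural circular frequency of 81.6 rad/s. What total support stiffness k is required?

602000 N/m

k = m·ω_n² = 90.4 × 81.60² = 90.4 × 6659 = 601900 N/m.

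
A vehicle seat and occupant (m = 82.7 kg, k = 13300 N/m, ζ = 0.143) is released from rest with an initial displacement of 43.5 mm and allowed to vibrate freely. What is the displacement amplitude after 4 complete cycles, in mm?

Logarithmic decrement δ = 2πζ/√(1 − ζ²) = 2π × 0.1430/√(1 − 0.0204) = 0.9078.
After n cycles, x_n/x₀ = e^(−nδ), so x_4 = 43.5 × e^(−4 × 0.9078) = 43.5 × 0.02648 = 1.152 mm.

1.15 mm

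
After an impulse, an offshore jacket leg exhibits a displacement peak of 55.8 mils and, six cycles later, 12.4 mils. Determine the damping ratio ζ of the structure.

Logarithmic decrement δ = (1/n)·ln(x₀/x_n) = (1/6)·ln(55.8/12.4) = (1/6)·ln(4.500) = 0.2507.
ζ = δ/√(4π² + δ²) = 0.2507/√(39.48 + 0.0628) = 0.2507/6.288 = 0.03987.

0.0399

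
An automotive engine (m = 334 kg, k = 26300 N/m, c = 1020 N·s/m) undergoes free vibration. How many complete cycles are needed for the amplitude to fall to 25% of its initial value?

ζ = c/(2√(km)) = 1020/(2√(26300 × 334)) = 1020/5928 = 0.1721.
Logarithmic decrement δ = 2πζ/√(1 − ζ²) = 2π × 0.1721/√(1 − 0.0296) = 1.098.
x_n/x₀ = e^(−nδ) ≤ 0.25; take ln: n ≥ ln(1/0.25)/δ = 1.386/1.098 = 1.263.
So 2 complete cycles are required.

2 cycles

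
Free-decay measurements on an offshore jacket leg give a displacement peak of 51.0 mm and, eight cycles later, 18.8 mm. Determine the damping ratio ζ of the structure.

0.0199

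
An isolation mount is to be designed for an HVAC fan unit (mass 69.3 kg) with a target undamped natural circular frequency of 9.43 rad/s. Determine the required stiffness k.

6160 N/m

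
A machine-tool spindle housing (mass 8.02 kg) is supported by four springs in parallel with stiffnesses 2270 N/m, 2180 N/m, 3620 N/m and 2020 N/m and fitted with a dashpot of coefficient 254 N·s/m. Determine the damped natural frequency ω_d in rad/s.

31.7 rad/s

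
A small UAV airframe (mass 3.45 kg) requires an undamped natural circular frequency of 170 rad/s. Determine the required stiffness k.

k = m·ω_n² = 3.45 × 170.0² = 3.45 × 28900 = 99700 N/m.

99700 N/m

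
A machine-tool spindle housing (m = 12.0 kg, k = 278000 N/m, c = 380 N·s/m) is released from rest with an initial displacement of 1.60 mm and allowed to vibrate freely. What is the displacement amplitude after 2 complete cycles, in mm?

0.430 mm

ζ = c/(2√(km)) = 380/(2√(278000 × 12.0)) = 380/3653 = 0.1040.
Logarithmic decrement δ = 2πζ/√(1 − ζ²) = 2π × 0.1040/√(1 − 0.0108) = 0.6572.
After n cycles, x_n/x₀ = e^(−nδ), so x_2 = 1.60 × e^(−2 × 0.6572) = 1.60 × 0.2686 = 0.4298 mm.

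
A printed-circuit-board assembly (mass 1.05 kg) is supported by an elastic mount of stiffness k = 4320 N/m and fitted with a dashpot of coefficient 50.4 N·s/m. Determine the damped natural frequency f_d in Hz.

9.47 Hz

ω_n = √(k/m) = √(4320/1.05) = 64.14 rad/s.
Critical damping c_c = 2√(k·m) = 2√(4320 × 1.05) = 134.7 N·s/m, so ζ = c/c_c = 50.4/134.7 = 0.3742.
ω_d = ω_n√(1 − ζ²) = 64.14 × √(1 − 0.140) = 59.48 rad/s.
f_d = ω_d/(2π) = 9.467 Hz.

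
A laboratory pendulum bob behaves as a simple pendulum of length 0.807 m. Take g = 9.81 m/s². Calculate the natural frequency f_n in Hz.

0.555 Hz

For a simple pendulum ω_n = √(g/L) = √(9.81/0.807) = √12.16 = 3.487 rad/s.
f_n = ω_n/(2π) = 3.487/6.283 = 0.5549 Hz.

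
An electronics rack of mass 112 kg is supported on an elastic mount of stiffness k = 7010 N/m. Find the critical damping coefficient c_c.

1770 N·s/m

c_c = 2√(k·m) = 2√(7010 × 112) = 2 × 886.1 = 1772 N·s/m.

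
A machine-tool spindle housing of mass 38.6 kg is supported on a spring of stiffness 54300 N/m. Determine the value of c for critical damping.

2900 N·s/m

c_c = 2√(k·m) = 2√(54300 × 38.6) = 2 × 1448 = 2895 N·s/m.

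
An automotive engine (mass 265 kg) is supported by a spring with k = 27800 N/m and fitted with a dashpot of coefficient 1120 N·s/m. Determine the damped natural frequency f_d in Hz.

1.60 Hz

ω_n = √(k/m) = √(27800/265) = 10.24 rad/s.
Critical damping c_c = 2√(k·m) = 2√(27800 × 265) = 5428 N·s/m, so ζ = c/c_c = 1120/5428 = 0.2063.
ω_d = ω_n√(1 − ζ²) = 10.24 × √(1 − 0.0426) = 10.02 rad/s.
f_d = ω_d/(2π) = 1.595 Hz.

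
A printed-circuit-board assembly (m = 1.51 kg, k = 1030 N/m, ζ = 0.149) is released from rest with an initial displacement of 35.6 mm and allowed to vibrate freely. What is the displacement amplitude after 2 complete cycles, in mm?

5.36 mm

Logarithmic decrement δ = 2πζ/√(1 − ζ²) = 2π × 0.1490/√(1 − 0.0222) = 0.9468.
After n cycles, x_n/x₀ = e^(−nδ), so x_2 = 35.6 × e^(−2 × 0.9468) = 35.6 × 0.1505 = 5.359 mm.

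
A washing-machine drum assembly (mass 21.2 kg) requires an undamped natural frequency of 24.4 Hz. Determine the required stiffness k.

498000 N/m

ω_n = 2πf_n = 2π × 24.4 = 153.3 rad/s.
k = m·ω_n² = 21.2 × 153.3² = 21.2 × 23500 = 498300 N/m.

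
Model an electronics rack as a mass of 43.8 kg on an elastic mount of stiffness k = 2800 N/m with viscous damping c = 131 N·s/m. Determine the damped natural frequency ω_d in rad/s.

ω_n = √(k/m) = √(2800/43.8) = 7.995 rad/s.
Critical damping c_c = 2√(k·m) = 2√(2800 × 43.8) = 700.4 N·s/m, so ζ = c/c_c = 131/700.4 = 0.1870.
ω_d = ω_n√(1 − ζ²) = 7.995 × √(1 − 0.0350) = 7.854 rad/s.

7.85 rad/s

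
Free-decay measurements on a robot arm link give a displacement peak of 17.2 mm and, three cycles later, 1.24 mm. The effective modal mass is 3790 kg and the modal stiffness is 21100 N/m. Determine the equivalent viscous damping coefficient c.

2470 N·s/m

Logarithmic decrement δ = (1/n)·ln(x₀/x_n) = (1/3)·ln(17.2/1.24) = (1/3)·ln(13.87) = 0.8766.
ζ = δ/√(4π² + δ²) = 0.8766/√(39.48 + 0.768) = 0.8766/6.344 = 0.1382.
c = ζ · 2√(km) = 0.1382 × 2√(21100 × 3790) = 0.1382 × 17890 = 2471 N·s/m.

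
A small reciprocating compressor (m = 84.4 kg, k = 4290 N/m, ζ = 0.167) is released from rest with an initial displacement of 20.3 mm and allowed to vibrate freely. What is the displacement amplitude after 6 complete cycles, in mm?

0.0342 mm

Logarithmic decrement δ = 2πζ/√(1 − ζ²) = 2π × 0.1670/√(1 − 0.0279) = 1.064.
After n cycles, x_n/x₀ = e^(−nδ), so x_6 = 20.3 × e^(−6 × 1.064) = 20.3 × 0.001686 = 0.03422 mm.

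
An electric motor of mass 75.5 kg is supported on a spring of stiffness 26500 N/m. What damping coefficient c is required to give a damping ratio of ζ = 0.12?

339 N·s/m

c_c = 2√(k·m) = 2√(26500 × 75.5) = 2829 N·s/m.
c = ζ·c_c = 0.12 × 2829 = 339.5 N·s/m.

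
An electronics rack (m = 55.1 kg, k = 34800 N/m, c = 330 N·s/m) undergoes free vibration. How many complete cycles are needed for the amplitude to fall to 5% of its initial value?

ζ = c/(2√(km)) = 330/(2√(34800 × 55.1)) = 330/2769 = 0.1192.
Logarithmic decrement δ = 2πζ/√(1 − ζ²) = 2π × 0.1192/√(1 − 0.0142) = 0.7541.
x_n/x₀ = e^(−nδ) ≤ 0.05; take ln: n ≥ ln(1/0.05)/δ = 2.996/0.7541 = 3.973.
So 4 complete cycles are required.

4 cycles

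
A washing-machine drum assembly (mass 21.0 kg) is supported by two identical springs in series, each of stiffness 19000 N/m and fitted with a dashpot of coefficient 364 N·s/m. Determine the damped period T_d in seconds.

0.323 s

Series springs: 1/k_eq = 2/19000, so k_eq = 19000/2 = 9500 N/m.
ω_n = √(k_eq/m) = √(9500/21.0) = 21.27 rad/s.
Critical damping c_c = 2√(k_eq·m) = 2√(9500 × 21.0) = 893.3 N·s/m, so ζ = c/c_c = 364/893.3 = 0.4075.
ω_d = ω_n√(1 − ζ²) = 21.27 × √(1 − 0.166) = 19.42 rad/s.
T_d = 2π/ω_d = 0.3235 s.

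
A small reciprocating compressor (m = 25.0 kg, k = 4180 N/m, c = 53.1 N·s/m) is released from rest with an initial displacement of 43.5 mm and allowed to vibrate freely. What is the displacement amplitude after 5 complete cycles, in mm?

3.27 mm

ζ = c/(2√(km)) = 53.1/(2√(4180 × 25.0)) = 53.1/646.5 = 0.08213.
Logarithmic decrement δ = 2πζ/√(1 − ζ²) = 2π × 0.08213/√(1 − 0.00675) = 0.5178.
After n cycles, x_n/x₀ = e^(−nδ), so x_5 = 43.5 × e^(−5 × 0.5178) = 43.5 × 0.07510 = 3.267 mm.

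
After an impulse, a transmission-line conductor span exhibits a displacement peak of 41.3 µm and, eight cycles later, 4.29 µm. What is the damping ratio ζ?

0.0450

Logarithmic decrement δ = (1/n)·ln(x₀/x_n) = (1/8)·ln(41.3/4.29) = (1/8)·ln(9.627) = 0.2831.
ζ = δ/√(4π² + δ²) = 0.2831/√(39.48 + 0.0801) = 0.2831/6.290 = 0.04501.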